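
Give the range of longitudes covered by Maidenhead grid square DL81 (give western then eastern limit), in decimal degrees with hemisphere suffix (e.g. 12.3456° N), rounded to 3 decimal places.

Field D=3, L=11: +3·20° lon, +11·10° lat → SW at lon -120°, lat 20°.
Square 8, 1: +8·2° lon, +1·1° lat → SW at lon -104°, lat 21°.
Cell spans 2° lon × 1° lat.
west 104.000° W, east 102.000° W.

104.000° W, 102.000° W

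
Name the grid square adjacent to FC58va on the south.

FC57vx

Latitude subsquare a = 0; −1 → -1, wraps to 23 = x, carry into square.
Latitude square 8; −1 → 7.
The longitude characters are unchanged.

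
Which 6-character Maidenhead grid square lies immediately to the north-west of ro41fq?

RO41er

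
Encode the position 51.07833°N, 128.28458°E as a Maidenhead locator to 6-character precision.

PO41db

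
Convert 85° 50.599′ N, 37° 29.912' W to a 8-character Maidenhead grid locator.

Offset from 180°W / 90°S: lon 142.50147°, lat 175.84332°.
Field: 142.50147/20 → 7 → H, 175.84332/10 → 17 → R; chars HR.
Square: 2.50147/2 → 1, 5.84332/1 → 5; chars 15.
Subsquare: 0.50147/0.0833333 → 6 → g, 0.84332/0.0416667 → 20 → u; chars gu.
Extended square: 0.00147/0.00833333 → 0, 0.00998/0.00416667 → 2; chars 02.

HR15gu02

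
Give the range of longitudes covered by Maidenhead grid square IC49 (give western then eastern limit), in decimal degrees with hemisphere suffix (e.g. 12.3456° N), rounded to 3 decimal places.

12.000° W, 10.000° W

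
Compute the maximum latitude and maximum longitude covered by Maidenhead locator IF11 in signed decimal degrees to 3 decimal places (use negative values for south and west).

Field I=8, F=5: +8·20° lon, +5·10° lat → SW at lon -20°, lat -40°.
Square 1, 1: +1·2° lon, +1·1° lat → SW at lon -18°, lat -39°.
Cell spans 2° lon × 1° lat. NE corner is SW corner plus one full cell.
latitude -38.000, longitude -16.000.

-38.000, -16.000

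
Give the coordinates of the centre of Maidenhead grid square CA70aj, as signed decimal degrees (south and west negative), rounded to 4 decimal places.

-89.6042, -125.9583

Field C=2, A=0: +2·20° lon, +0·10° lat → SW at lon -140°, lat -90°.
Square 7, 0: +7·2° lon, +0·1° lat → SW at lon -126°, lat -90°.
Subsquare a=0, j=9: +0·0.0833333° lon, +9·0.0416667° lat → SW at lon -126°, lat -89.625°.
Cell spans 0.0833333° lon × 0.0416667° lat. Centre is SW corner plus half of each.
latitude -89.6042, longitude -125.9583.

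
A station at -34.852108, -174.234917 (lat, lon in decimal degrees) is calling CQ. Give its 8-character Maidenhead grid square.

AF25vd15

Add 180° to longitude and 90° to latitude: 5.76508, 55.14789.
Field (20°×10°, letters A–R): lon ⌊5.76508/20⌋ = 0 → A; lat ⌊55.14789/10⌋ = 5 → F.
Square (2°×1°, digits 0–9): lon ⌊5.76508/2⌋ = 2; lat ⌊5.14789/1⌋ = 5.
Subsquare (5′×2.5′, letters a–x): lon ⌊1.76508/0.0833333⌋ = 21 → v; lat ⌊0.14789/0.0416667⌋ = 3 → d.
Extended square (30″×15″, digits 0–9): lon ⌊0.01508/0.00833333⌋ = 1; lat ⌊0.02289/0.00416667⌋ = 5.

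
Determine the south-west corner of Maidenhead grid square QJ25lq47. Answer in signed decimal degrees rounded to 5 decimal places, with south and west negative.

Field Q=16, J=9: +16·20° lon, +9·10° lat → SW at lon 140°, lat 0°.
Square 2, 5: +2·2° lon, +5·1° lat → SW at lon 144°, lat 5°.
Subsquare l=11, q=16: +11·0.0833333° lon, +16·0.0416667° lat → SW at lon 144.917°, lat 5.66667°.
Extended square 4, 7: +4·0.00833333° lon, +7·0.00416667° lat → SW at lon 144.95°, lat 5.69583°.
latitude 5.69583, longitude 144.95000.

5.69583, 144.95000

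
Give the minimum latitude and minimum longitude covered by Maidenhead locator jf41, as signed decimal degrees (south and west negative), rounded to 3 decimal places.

-39.000, 8.000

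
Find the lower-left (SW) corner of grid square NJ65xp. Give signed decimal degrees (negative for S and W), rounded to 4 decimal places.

5.6250, 93.9167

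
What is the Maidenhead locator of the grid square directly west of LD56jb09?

Longitude extended square 0; −1 → -1, wraps to 9, carry into subsquare.
Longitude subsquare j = 9; −1 → 8 = i.
The latitude characters are unchanged.

LD56ib99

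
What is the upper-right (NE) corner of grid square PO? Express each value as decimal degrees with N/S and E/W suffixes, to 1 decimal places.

60.0° N, 140.0° E

Field P=15, O=14: +15·20° lon, +14·10° lat → SW at lon 120°, lat 50°.
Cell spans 20° lon × 10° lat. NE corner is SW corner plus one full cell.
latitude 60.0° N, longitude 140.0° E.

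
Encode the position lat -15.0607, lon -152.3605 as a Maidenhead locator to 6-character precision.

Shift to the Maidenhead origin (180°W, 90°S): lon 27.6395, lat 74.9393.
Field: lon ⌊27.6395/20⌋ = 1 → B; lat ⌊74.9393/10⌋ = 7 → H.
Square: lon ⌊7.6395/2⌋ = 3; lat ⌊4.9393/1⌋ = 4.
Subsquare: lon ⌊1.6395/0.0833333⌋ = 19 → t; lat ⌊0.9393/0.0416667⌋ = 22 → w.

BH34tw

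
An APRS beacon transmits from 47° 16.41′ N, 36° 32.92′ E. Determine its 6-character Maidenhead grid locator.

KN87gg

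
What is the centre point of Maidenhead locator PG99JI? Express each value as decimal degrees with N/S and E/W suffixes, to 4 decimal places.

20.6458° S, 138.7917° E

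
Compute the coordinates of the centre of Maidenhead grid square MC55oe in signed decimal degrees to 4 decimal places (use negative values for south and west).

-64.8125, 71.2083

Field M=12, C=2: +12·20° lon, +2·10° lat → SW at lon 60°, lat -70°.
Square 5, 5: +5·2° lon, +5·1° lat → SW at lon 70°, lat -65°.
Subsquare o=14, e=4: +14·0.0833333° lon, +4·0.0416667° lat → SW at lon 71.1667°, lat -64.8333°.
Cell spans 0.0833333° lon × 0.0416667° lat. Centre is SW corner plus half of each.
latitude -64.8125, longitude 71.2083.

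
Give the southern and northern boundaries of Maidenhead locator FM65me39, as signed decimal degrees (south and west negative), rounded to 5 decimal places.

35.20417, 35.20833

Field F=5, M=12: +5·20° lon, +12·10° lat → SW at lon -80°, lat 30°.
Square 6, 5: +6·2° lon, +5·1° lat → SW at lon -68°, lat 35°.
Subsquare m=12, e=4: +12·0.0833333° lon, +4·0.0416667° lat → SW at lon -67°, lat 35.1667°.
Extended square 3, 9: +3·0.00833333° lon, +9·0.00416667° lat → SW at lon -66.975°, lat 35.2042°.
Cell spans 0.00833333° lon × 0.00416667° lat.
south 35.20417, north 35.20833.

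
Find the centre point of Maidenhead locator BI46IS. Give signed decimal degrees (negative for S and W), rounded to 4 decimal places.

Field B=1, I=8: +1·20° lon, +8·10° lat → SW at lon -160°, lat -10°.
Square 4, 6: +4·2° lon, +6·1° lat → SW at lon -152°, lat -4°.
Subsquare i=8, s=18: +8·0.0833333° lon, +18·0.0416667° lat → SW at lon -151.333°, lat -3.25°.
Cell spans 0.0833333° lon × 0.0416667° lat. Centre is SW corner plus half of each.
latitude -3.2292, longitude -151.2917.

-3.2292, -151.2917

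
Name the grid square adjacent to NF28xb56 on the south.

NF28xb55

Latitude extended square 6; −1 → 5.
The longitude characters are unchanged.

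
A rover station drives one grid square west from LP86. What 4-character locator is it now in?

Longitude square 8; −1 → 7.
The latitude characters are unchanged.

LP76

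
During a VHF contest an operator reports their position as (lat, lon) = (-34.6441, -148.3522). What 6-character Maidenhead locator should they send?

BF55ti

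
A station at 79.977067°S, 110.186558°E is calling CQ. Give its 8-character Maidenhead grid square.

OB50ca25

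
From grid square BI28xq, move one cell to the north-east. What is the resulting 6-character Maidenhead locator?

Longitude subsquare x = 23; +1 → 24, wraps to 0 = a, carry into square.
Longitude square 2; +1 → 3.
Latitude subsquare q = 16; +1 → 17 = r.

BI38ar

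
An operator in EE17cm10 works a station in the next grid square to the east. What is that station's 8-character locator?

EE17cm20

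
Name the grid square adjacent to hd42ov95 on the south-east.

Longitude extended square 9; +1 → 10, wraps to 0, carry into subsquare.
Longitude subsquare o = 14; +1 → 15 = p.
Latitude extended square 5; −1 → 4.

HD42pv04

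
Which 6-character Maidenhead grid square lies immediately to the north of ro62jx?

RO63ja

Latitude subsquare x = 23; +1 → 24, wraps to 0 = a, carry into square.
Latitude square 2; +1 → 3.
The longitude characters are unchanged.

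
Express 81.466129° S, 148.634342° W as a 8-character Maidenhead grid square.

BA58qm38

Offset from 180°W / 90°S: lon 31.36566°, lat 8.53387°.
Field (20°×10°, letters A–R): 31.36566/20 → 1 → B, 8.53387/10 → 0 → A; chars BA.
Square (2°×1°, digits 0–9): 11.36566/2 → 5, 8.53387/1 → 8; chars 58.
Subsquare (5′×2.5′, letters a–x): 1.36566/0.0833333 → 16 → q, 0.53387/0.0416667 → 12 → m; chars qm.
Extended square (30″×15″, digits 0–9): 0.03232/0.00833333 → 3, 0.03387/0.00416667 → 8; chars 38.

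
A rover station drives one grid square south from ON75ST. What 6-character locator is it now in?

Latitude subsquare t = 19; −1 → 18 = s.
The longitude characters are unchanged.

ON75ss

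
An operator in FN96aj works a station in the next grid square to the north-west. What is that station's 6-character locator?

FN86xk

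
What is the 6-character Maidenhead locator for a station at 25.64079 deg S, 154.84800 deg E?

QG74ki

Add 180° to longitude and 90° to latitude: 334.8480, 64.3592.
Field: lon ⌊334.8480/20⌋ = 16 → Q; lat ⌊64.3592/10⌋ = 6 → G.
Square: lon ⌊14.8480/2⌋ = 7; lat ⌊4.3592/1⌋ = 4.
Subsquare: lon ⌊0.8480/0.0833333⌋ = 10 → k; lat ⌊0.3592/0.0416667⌋ = 8 → i.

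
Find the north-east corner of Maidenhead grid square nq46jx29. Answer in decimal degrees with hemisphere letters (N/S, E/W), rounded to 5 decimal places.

Field N=13, Q=16: +13·20° lon, +16·10° lat → SW at lon 80°, lat 70°.
Square 4, 6: +4·2° lon, +6·1° lat → SW at lon 88°, lat 76°.
Subsquare j=9, x=23: +9·0.0833333° lon, +23·0.0416667° lat → SW at lon 88.75°, lat 76.9583°.
Extended square 2, 9: +2·0.00833333° lon, +9·0.00416667° lat → SW at lon 88.7667°, lat 76.9958°.
Cell spans 0.00833333° lon × 0.00416667° lat. NE corner is SW corner plus one full cell.
latitude 77.00000° N, longitude 88.77500° E.

77.00000° N, 88.77500° E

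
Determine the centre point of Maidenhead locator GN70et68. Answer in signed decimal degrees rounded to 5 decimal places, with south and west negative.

40.82708, -45.61250

Field G=6, N=13: +6·20° lon, +13·10° lat → SW at lon -60°, lat 40°.
Square 7, 0: +7·2° lon, +0·1° lat → SW at lon -46°, lat 40°.
Subsquare e=4, t=19: +4·0.0833333° lon, +19·0.0416667° lat → SW at lon -45.6667°, lat 40.7917°.
Extended square 6, 8: +6·0.00833333° lon, +8·0.00416667° lat → SW at lon -45.6167°, lat 40.825°.
Cell spans 0.00833333° lon × 0.00416667° lat. Centre is SW corner plus half of each.
latitude 40.82708, longitude -45.61250.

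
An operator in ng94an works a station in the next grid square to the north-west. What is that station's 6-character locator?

Longitude subsquare a = 0; −1 → -1, wraps to 23 = x, carry into square.
Longitude square 9; −1 → 8.
Latitude subsquare n = 13; +1 → 14 = o.

NG84xo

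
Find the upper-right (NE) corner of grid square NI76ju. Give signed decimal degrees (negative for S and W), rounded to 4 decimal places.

Field N=13, I=8: +13·20° lon, +8·10° lat → SW at lon 80°, lat -10°.
Square 7, 6: +7·2° lon, +6·1° lat → SW at lon 94°, lat -4°.
Subsquare j=9, u=20: +9·0.0833333° lon, +20·0.0416667° lat → SW at lon 94.75°, lat -3.16667°.
Cell spans 0.0833333° lon × 0.0416667° lat. NE corner is SW corner plus one full cell.
latitude -3.1250, longitude 94.8333.

-3.1250, 94.8333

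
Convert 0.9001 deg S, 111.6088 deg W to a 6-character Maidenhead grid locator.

Add 180° to longitude and 90° to latitude: 68.3912, 89.0999.
Field: 68.3912/20 → 3 → D, 89.0999/10 → 8 → I; chars DI.
Square: 8.3912/2 → 4, 9.0999/1 → 9; chars 49.
Subsquare: 0.3912/0.0833333 → 4 → e, 0.0999/0.0416667 → 2 → c; chars ec.

DI49ec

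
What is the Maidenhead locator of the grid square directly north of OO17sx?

OO18sa

Latitude subsquare x = 23; +1 → 24, wraps to 0 = a, carry into square.
Latitude square 7; +1 → 8.
The longitude characters are unchanged.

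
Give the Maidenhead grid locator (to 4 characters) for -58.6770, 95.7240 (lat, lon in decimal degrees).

ND71

Shift to the Maidenhead origin (180°W, 90°S): lon 275.72, lat 31.32.
Field: 275.72/20 → 13 → N, 31.32/10 → 3 → D; chars ND.
Square: 15.72/2 → 7, 1.32/1 → 1; chars 71.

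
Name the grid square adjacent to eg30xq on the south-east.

EG40ap

Longitude subsquare x = 23; +1 → 24, wraps to 0 = a, carry into square.
Longitude square 3; +1 → 4.
Latitude subsquare q = 16; −1 → 15 = p.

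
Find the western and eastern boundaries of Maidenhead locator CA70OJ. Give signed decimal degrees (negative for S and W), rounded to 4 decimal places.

Field C=2, A=0: +2·20° lon, +0·10° lat → SW at lon -140°, lat -90°.
Square 7, 0: +7·2° lon, +0·1° lat → SW at lon -126°, lat -90°.
Subsquare o=14, j=9: +14·0.0833333° lon, +9·0.0416667° lat → SW at lon -124.833°, lat -89.625°.
Cell spans 0.0833333° lon × 0.0416667° lat.
west -124.8333, east -124.7500.

-124.8333, -124.7500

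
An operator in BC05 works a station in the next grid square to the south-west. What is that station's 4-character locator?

AC94

Longitude square 0; −1 → -1, wraps to 9, carry into field.
Longitude field B = 1; −1 → 0 = A.
Latitude square 5; −1 → 4.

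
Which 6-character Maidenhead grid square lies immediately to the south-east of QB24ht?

Longitude subsquare h = 7; +1 → 8 = i.
Latitude subsquare t = 19; −1 → 18 = s.

QB24is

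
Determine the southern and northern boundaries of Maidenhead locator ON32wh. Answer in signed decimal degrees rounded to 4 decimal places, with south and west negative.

42.2917, 42.3333

Field O=14, N=13: +14·20° lon, +13·10° lat → SW at lon 100°, lat 40°.
Square 3, 2: +3·2° lon, +2·1° lat → SW at lon 106°, lat 42°.
Subsquare w=22, h=7: +22·0.0833333° lon, +7·0.0416667° lat → SW at lon 107.833°, lat 42.2917°.
Cell spans 0.0833333° lon × 0.0416667° lat.
south 42.2917, north 42.3333.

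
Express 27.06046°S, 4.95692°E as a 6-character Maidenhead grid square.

JG22lw

Shift to the Maidenhead origin (180°W, 90°S): lon 184.9569, lat 62.9395.
Field: 184.9569/20 → 9 → J, 62.9395/10 → 6 → G; chars JG.
Square: 4.9569/2 → 2, 2.9395/1 → 2; chars 22.
Subsquare: 0.9569/0.0833333 → 11 → l, 0.9395/0.0416667 → 22 → w; chars lw.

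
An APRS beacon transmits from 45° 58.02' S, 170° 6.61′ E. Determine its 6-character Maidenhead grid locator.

RE54ba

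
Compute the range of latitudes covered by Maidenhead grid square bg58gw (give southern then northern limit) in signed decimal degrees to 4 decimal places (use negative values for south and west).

-21.0833, -21.0417

Field B=1, G=6: +1·20° lon, +6·10° lat → SW at lon -160°, lat -30°.
Square 5, 8: +5·2° lon, +8·1° lat → SW at lon -150°, lat -22°.
Subsquare g=6, w=22: +6·0.0833333° lon, +22·0.0416667° lat → SW at lon -149.5°, lat -21.0833°.
Cell spans 0.0833333° lon × 0.0416667° lat.
south -21.0833, north -21.0417.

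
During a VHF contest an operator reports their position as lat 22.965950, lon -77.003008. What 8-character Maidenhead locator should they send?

FL12lx91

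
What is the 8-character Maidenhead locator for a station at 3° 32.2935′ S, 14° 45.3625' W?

Add 180° to longitude and 90° to latitude: 165.24396, 86.46178.
Field: lon ⌊165.24396/20⌋ = 8 → I; lat ⌊86.46178/10⌋ = 8 → I.
Square: lon ⌊5.24396/2⌋ = 2; lat ⌊6.46178/1⌋ = 6.
Subsquare: lon ⌊1.24396/0.0833333⌋ = 14 → o; lat ⌊0.46178/0.0416667⌋ = 11 → l.
Extended square: lon ⌊0.07729/0.00833333⌋ = 9; lat ⌊0.00344/0.00416667⌋ = 0.

II26ol90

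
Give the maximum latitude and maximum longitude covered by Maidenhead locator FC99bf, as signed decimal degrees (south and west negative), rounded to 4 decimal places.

-60.7500, -61.8333

Field F=5, C=2: +5·20° lon, +2·10° lat → SW at lon -80°, lat -70°.
Square 9, 9: +9·2° lon, +9·1° lat → SW at lon -62°, lat -61°.
Subsquare b=1, f=5: +1·0.0833333° lon, +5·0.0416667° lat → SW at lon -61.9167°, lat -60.7917°.
Cell spans 0.0833333° lon × 0.0416667° lat. NE corner is SW corner plus one full cell.
latitude -60.7500, longitude -61.8333.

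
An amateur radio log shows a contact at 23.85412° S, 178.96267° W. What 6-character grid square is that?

Shift to the Maidenhead origin (180°W, 90°S): lon 1.0373, lat 66.1459.
Field: lon ⌊1.0373/20⌋ = 0 → A; lat ⌊66.1459/10⌋ = 6 → G.
Square: lon ⌊1.0373/2⌋ = 0; lat ⌊6.1459/1⌋ = 6.
Subsquare: lon ⌊1.0373/0.0833333⌋ = 12 → m; lat ⌊0.1459/0.0416667⌋ = 3 → d.

AG06md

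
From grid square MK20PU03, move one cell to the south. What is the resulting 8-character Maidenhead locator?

Latitude extended square 3; −1 → 2.
The longitude characters are unchanged.

MK20pu02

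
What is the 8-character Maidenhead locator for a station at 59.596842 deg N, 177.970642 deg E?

RO89xo63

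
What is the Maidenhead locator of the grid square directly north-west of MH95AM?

MH85xn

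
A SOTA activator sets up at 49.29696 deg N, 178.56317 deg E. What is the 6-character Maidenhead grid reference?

RN99gh

Shift to the Maidenhead origin (180°W, 90°S): lon 358.5632, lat 139.2970.
Field: 358.5632/20 → 17 → R, 139.2970/10 → 13 → N; chars RN.
Square: 18.5632/2 → 9, 9.2970/1 → 9; chars 99.
Subsquare: 0.5632/0.0833333 → 6 → g, 0.2970/0.0416667 → 7 → h; chars gh.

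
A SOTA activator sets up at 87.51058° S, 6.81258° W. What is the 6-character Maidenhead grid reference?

IA62ol

Offset from 180°W / 90°S: lon 173.1874°, lat 2.4894°.
Field: 173.1874/20 → 8 → I, 2.4894/10 → 0 → A; chars IA.
Square: 13.1874/2 → 6, 2.4894/1 → 2; chars 62.
Subsquare: 1.1874/0.0833333 → 14 → o, 0.4894/0.0416667 → 11 → l; chars ol.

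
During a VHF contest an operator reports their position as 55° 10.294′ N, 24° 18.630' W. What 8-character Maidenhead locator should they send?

Add 180° to longitude and 90° to latitude: 155.68950, 145.17157.
Field (20°×10°, letters A–R): lon ⌊155.68950/20⌋ = 7 → H; lat ⌊145.17157/10⌋ = 14 → O.
Square (2°×1°, digits 0–9): lon ⌊15.68950/2⌋ = 7; lat ⌊5.17157/1⌋ = 5.
Subsquare (5′×2.5′, letters a–x): lon ⌊1.68950/0.0833333⌋ = 20 → u; lat ⌊0.17157/0.0416667⌋ = 4 → e.
Extended square (30″×15″, digits 0–9): lon ⌊0.02283/0.00833333⌋ = 2; lat ⌊0.00490/0.00416667⌋ = 1.

HO75ue21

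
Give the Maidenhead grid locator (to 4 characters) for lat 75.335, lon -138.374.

CQ05

Shift to the Maidenhead origin (180°W, 90°S): lon 41.63, lat 165.33.
Field: lon ⌊41.63/20⌋ = 2 → C; lat ⌊165.33/10⌋ = 16 → Q.
Square: lon ⌊1.63/2⌋ = 0; lat ⌊5.33/1⌋ = 5.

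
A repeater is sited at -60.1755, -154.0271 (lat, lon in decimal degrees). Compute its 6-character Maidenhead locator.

Add 180° to longitude and 90° to latitude: 25.9729, 29.8245.
Field: 25.9729/20 → 1 → B, 29.8245/10 → 2 → C; chars BC.
Square: 5.9729/2 → 2, 9.8245/1 → 9; chars 29.
Subsquare: 1.9729/0.0833333 → 23 → x, 0.8245/0.0416667 → 19 → t; chars xt.

BC29xt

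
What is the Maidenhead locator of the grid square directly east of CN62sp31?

Longitude extended square 3; +1 → 4.
The latitude characters are unchanged.

CN62sp41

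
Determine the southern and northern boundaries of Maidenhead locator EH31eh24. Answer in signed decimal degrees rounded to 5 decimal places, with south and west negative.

Field E=4, H=7: +4·20° lon, +7·10° lat → SW at lon -100°, lat -20°.
Square 3, 1: +3·2° lon, +1·1° lat → SW at lon -94°, lat -19°.
Subsquare e=4, h=7: +4·0.0833333° lon, +7·0.0416667° lat → SW at lon -93.6667°, lat -18.7083°.
Extended square 2, 4: +2·0.00833333° lon, +4·0.00416667° lat → SW at lon -93.65°, lat -18.6917°.
Cell spans 0.00833333° lon × 0.00416667° lat.
south -18.69167, north -18.68750.

-18.69167, -18.68750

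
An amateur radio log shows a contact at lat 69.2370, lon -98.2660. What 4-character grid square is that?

Offset from 180°W / 90°S: lon 81.73°, lat 159.24°.
Field: lon ⌊81.73/20⌋ = 4 → E; lat ⌊159.24/10⌋ = 15 → P.
Square: lon ⌊1.73/2⌋ = 0; lat ⌊9.24/1⌋ = 9.

EP09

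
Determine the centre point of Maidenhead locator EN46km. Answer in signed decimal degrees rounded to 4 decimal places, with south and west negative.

Field E=4, N=13: +4·20° lon, +13·10° lat → SW at lon -100°, lat 40°.
Square 4, 6: +4·2° lon, +6·1° lat → SW at lon -92°, lat 46°.
Subsquare k=10, m=12: +10·0.0833333° lon, +12·0.0416667° lat → SW at lon -91.1667°, lat 46.5°.
Cell spans 0.0833333° lon × 0.0416667° lat. Centre is SW corner plus half of each.
latitude 46.5208, longitude -91.1250.

46.5208, -91.1250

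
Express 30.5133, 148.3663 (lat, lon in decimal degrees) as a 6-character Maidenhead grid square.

Offset from 180°W / 90°S: lon 328.3663°, lat 120.5133°.
Field: 328.3663/20 → 16 → Q, 120.5133/10 → 12 → M; chars QM.
Square: 8.3663/2 → 4, 0.5133/1 → 0; chars 40.
Subsquare: 0.3663/0.0833333 → 4 → e, 0.5133/0.0416667 → 12 → m; chars em.

QM40em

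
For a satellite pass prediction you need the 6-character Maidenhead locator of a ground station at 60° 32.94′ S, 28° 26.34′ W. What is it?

HC59sk

Offset from 180°W / 90°S: lon 151.5610°, lat 29.4510°.
Field: 151.5610/20 → 7 → H, 29.4510/10 → 2 → C; chars HC.
Square: 11.5610/2 → 5, 9.4510/1 → 9; chars 59.
Subsquare: 1.5610/0.0833333 → 18 → s, 0.4510/0.0416667 → 10 → k; chars sk.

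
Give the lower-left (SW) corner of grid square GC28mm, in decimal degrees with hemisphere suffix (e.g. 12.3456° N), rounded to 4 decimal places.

Field G=6, C=2: +6·20° lon, +2·10° lat → SW at lon -60°, lat -70°.
Square 2, 8: +2·2° lon, +8·1° lat → SW at lon -56°, lat -62°.
Subsquare m=12, m=12: +12·0.0833333° lon, +12·0.0416667° lat → SW at lon -55°, lat -61.5°.
latitude 61.5000° S, longitude 55.0000° W.

61.5000° S, 55.0000° W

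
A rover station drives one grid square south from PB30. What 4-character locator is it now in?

PA39

Latitude square 0; −1 → -1, wraps to 9, carry into field.
Latitude field B = 1; −1 → 0 = A.
The longitude characters are unchanged.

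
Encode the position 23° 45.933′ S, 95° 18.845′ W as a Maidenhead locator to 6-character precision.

Add 180° to longitude and 90° to latitude: 84.6859, 66.2344.
Field: lon ⌊84.6859/20⌋ = 4 → E; lat ⌊66.2344/10⌋ = 6 → G.
Square: lon ⌊4.6859/2⌋ = 2; lat ⌊6.2344/1⌋ = 6.
Subsquare: lon ⌊0.6859/0.0833333⌋ = 8 → i; lat ⌊0.2344/0.0416667⌋ = 5 → f.

EG26if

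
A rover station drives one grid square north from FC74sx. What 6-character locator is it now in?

FC75sa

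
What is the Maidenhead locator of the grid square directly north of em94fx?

EM95fa

Latitude subsquare x = 23; +1 → 24, wraps to 0 = a, carry into square.
Latitude square 4; +1 → 5.
The longitude characters are unchanged.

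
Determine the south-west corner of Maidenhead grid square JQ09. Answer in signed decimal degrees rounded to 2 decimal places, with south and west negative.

79.00, 0.00

Field J=9, Q=16: +9·20° lon, +16·10° lat → SW at lon 0°, lat 70°.
Square 0, 9: +0·2° lon, +9·1° lat → SW at lon 0°, lat 79°.
latitude 79.00, longitude 0.00.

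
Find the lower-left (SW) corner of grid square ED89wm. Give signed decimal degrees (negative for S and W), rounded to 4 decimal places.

Field E=4, D=3: +4·20° lon, +3·10° lat → SW at lon -100°, lat -60°.
Square 8, 9: +8·2° lon, +9·1° lat → SW at lon -84°, lat -51°.
Subsquare w=22, m=12: +22·0.0833333° lon, +12·0.0416667° lat → SW at lon -82.1667°, lat -50.5°.
latitude -50.5000, longitude -82.1667.

-50.5000, -82.1667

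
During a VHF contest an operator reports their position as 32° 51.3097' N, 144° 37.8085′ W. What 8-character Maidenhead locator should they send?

BM72qu45

Offset from 180°W / 90°S: lon 35.36986°, lat 122.85516°.
Field: lon ⌊35.36986/20⌋ = 1 → B; lat ⌊122.85516/10⌋ = 12 → M.
Square: lon ⌊15.36986/2⌋ = 7; lat ⌊2.85516/1⌋ = 2.
Subsquare: lon ⌊1.36986/0.0833333⌋ = 16 → q; lat ⌊0.85516/0.0416667⌋ = 20 → u.
Extended square: lon ⌊0.03652/0.00833333⌋ = 4; lat ⌊0.02183/0.00416667⌋ = 5.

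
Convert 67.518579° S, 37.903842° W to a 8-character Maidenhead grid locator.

HC12bl15

Shift to the Maidenhead origin (180°W, 90°S): lon 142.09616, lat 22.48142.
Field: 142.09616/20 → 7 → H, 22.48142/10 → 2 → C; chars HC.
Square: 2.09616/2 → 1, 2.48142/1 → 2; chars 12.
Subsquare: 0.09616/0.0833333 → 1 → b, 0.48142/0.0416667 → 11 → l; chars bl.
Extended square: 0.01282/0.00833333 → 1, 0.02309/0.00416667 → 5; chars 15.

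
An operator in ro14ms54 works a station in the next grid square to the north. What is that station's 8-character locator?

Latitude extended square 4; +1 → 5.
The longitude characters are unchanged.

RO14ms55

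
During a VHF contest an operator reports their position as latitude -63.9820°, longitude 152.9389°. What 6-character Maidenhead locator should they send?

Shift to the Maidenhead origin (180°W, 90°S): lon 332.9389, lat 26.0180.
Field: 332.9389/20 → 16 → Q, 26.0180/10 → 2 → C; chars QC.
Square: 12.9389/2 → 6, 6.0180/1 → 6; chars 66.
Subsquare: 0.9389/0.0833333 → 11 → l, 0.0180/0.0416667 → 0 → a; chars la.

QC66la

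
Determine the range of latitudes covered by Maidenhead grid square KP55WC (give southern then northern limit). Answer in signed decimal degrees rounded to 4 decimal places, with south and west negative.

Field K=10, P=15: +10·20° lon, +15·10° lat → SW at lon 20°, lat 60°.
Square 5, 5: +5·2° lon, +5·1° lat → SW at lon 30°, lat 65°.
Subsquare w=22, c=2: +22·0.0833333° lon, +2·0.0416667° lat → SW at lon 31.8333°, lat 65.0833°.
Cell spans 0.0833333° lon × 0.0416667° lat.
south 65.0833, north 65.1250.

65.0833, 65.1250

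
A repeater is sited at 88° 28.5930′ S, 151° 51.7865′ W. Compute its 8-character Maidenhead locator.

BA41bm65

Offset from 180°W / 90°S: lon 28.13689°, lat 1.52345°.
Field: 28.13689/20 → 1 → B, 1.52345/10 → 0 → A; chars BA.
Square: 8.13689/2 → 4, 1.52345/1 → 1; chars 41.
Subsquare: 0.13689/0.0833333 → 1 → b, 0.52345/0.0416667 → 12 → m; chars bm.
Extended square: 0.05356/0.00833333 → 6, 0.02345/0.00416667 → 5; chars 65.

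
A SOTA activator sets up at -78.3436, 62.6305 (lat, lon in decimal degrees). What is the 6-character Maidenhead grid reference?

Shift to the Maidenhead origin (180°W, 90°S): lon 242.6305, lat 11.6564.
Field: 242.6305/20 → 12 → M, 11.6564/10 → 1 → B; chars MB.
Square: 2.6305/2 → 1, 1.6564/1 → 1; chars 11.
Subsquare: 0.6305/0.0833333 → 7 → h, 0.6564/0.0416667 → 15 → p; chars hp.

MB11hp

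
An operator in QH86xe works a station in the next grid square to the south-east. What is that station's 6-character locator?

QH96ad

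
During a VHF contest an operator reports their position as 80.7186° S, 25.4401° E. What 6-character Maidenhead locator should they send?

KA29rg

Shift to the Maidenhead origin (180°W, 90°S): lon 205.4401, lat 9.2814.
Field (20°×10°, letters A–R): lon ⌊205.4401/20⌋ = 10 → K; lat ⌊9.2814/10⌋ = 0 → A.
Square (2°×1°, digits 0–9): lon ⌊5.4401/2⌋ = 2; lat ⌊9.2814/1⌋ = 9.
Subsquare (5′×2.5′, letters a–x): lon ⌊1.4401/0.0833333⌋ = 17 → r; lat ⌊0.2814/0.0416667⌋ = 6 → g.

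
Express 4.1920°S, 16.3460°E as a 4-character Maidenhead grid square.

JI85

Add 180° to longitude and 90° to latitude: 196.35, 85.81.
Field: 196.35/20 → 9 → J, 85.81/10 → 8 → I; chars JI.
Square: 16.35/2 → 8, 5.81/1 → 5; chars 85.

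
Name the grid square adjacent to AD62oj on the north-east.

Longitude subsquare o = 14; +1 → 15 = p.
Latitude subsquare j = 9; +1 → 10 = k.

AD62pk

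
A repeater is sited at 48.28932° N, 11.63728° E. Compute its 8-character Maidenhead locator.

JN58tg69

Shift to the Maidenhead origin (180°W, 90°S): lon 191.63728, lat 138.28932.
Field (20°×10°, letters A–R): 191.63728/20 → 9 → J, 138.28932/10 → 13 → N; chars JN.
Square (2°×1°, digits 0–9): 11.63728/2 → 5, 8.28932/1 → 8; chars 58.
Subsquare (5′×2.5′, letters a–x): 1.63728/0.0833333 → 19 → t, 0.28932/0.0416667 → 6 → g; chars tg.
Extended square (30″×15″, digits 0–9): 0.05395/0.00833333 → 6, 0.03932/0.00416667 → 9; chars 69.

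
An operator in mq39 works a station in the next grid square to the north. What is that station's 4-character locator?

Latitude square 9; +1 → 10, wraps to 0, carry into field.
Latitude field Q = 16; +1 → 17 = R.
The longitude characters are unchanged.

MR30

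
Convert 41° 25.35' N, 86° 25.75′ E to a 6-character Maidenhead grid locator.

NN31fk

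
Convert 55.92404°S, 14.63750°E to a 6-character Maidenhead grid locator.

JD74hb

Offset from 180°W / 90°S: lon 194.6375°, lat 34.0760°.
Field (20°×10°, letters A–R): lon ⌊194.6375/20⌋ = 9 → J; lat ⌊34.0760/10⌋ = 3 → D.
Square (2°×1°, digits 0–9): lon ⌊14.6375/2⌋ = 7; lat ⌊4.0760/1⌋ = 4.
Subsquare (5′×2.5′, letters a–x): lon ⌊0.6375/0.0833333⌋ = 7 → h; lat ⌊0.0760/0.0416667⌋ = 1 → b.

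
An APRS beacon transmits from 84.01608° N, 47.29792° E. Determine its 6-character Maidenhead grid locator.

Offset from 180°W / 90°S: lon 227.2979°, lat 174.0161°.
Field: 227.2979/20 → 11 → L, 174.0161/10 → 17 → R; chars LR.
Square: 7.2979/2 → 3, 4.0161/1 → 4; chars 34.
Subsquare: 1.2979/0.0833333 → 15 → p, 0.0161/0.0416667 → 0 → a; chars pa.

LR34pa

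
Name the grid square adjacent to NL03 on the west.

Longitude square 0; −1 → -1, wraps to 9, carry into field.
Longitude field N = 13; −1 → 12 = M.
The latitude characters are unchanged.

ML93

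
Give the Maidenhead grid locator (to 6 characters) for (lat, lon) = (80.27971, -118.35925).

Shift to the Maidenhead origin (180°W, 90°S): lon 61.6407, lat 170.2797.
Field: 61.6407/20 → 3 → D, 170.2797/10 → 17 → R; chars DR.
Square: 1.6407/2 → 0, 0.2797/1 → 0; chars 00.
Subsquare: 1.6407/0.0833333 → 19 → t, 0.2797/0.0416667 → 6 → g; chars tg.

DR00tg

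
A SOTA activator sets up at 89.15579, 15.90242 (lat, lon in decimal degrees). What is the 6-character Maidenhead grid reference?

JR79wd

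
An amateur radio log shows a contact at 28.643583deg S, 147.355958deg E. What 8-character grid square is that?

QG31qi25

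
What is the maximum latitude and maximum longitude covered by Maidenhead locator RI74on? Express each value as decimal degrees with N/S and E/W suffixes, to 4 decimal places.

5.4167° S, 175.2500° E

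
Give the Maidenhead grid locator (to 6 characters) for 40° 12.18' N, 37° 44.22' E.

KN80ue

Add 180° to longitude and 90° to latitude: 217.7370, 130.2030.
Field (20°×10°, letters A–R): 217.7370/20 → 10 → K, 130.2030/10 → 13 → N; chars KN.
Square (2°×1°, digits 0–9): 17.7370/2 → 8, 0.2030/1 → 0; chars 80.
Subsquare (5′×2.5′, letters a–x): 1.7370/0.0833333 → 20 → u, 0.2030/0.0416667 → 4 → e; chars ue.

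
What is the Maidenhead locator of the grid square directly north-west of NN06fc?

NN06ed

Longitude subsquare f = 5; −1 → 4 = e.
Latitude subsquare c = 2; +1 → 3 = d.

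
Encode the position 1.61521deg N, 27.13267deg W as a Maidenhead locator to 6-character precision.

Add 180° to longitude and 90° to latitude: 152.8673, 91.6152.
Field: 152.8673/20 → 7 → H, 91.6152/10 → 9 → J; chars HJ.
Square: 12.8673/2 → 6, 1.6152/1 → 1; chars 61.
Subsquare: 0.8673/0.0833333 → 10 → k, 0.6152/0.0416667 → 14 → o; chars ko.

HJ61ko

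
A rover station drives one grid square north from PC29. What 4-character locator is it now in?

Latitude square 9; +1 → 10, wraps to 0, carry into field.
Latitude field C = 2; +1 → 3 = D.
The longitude characters are unchanged.

PD20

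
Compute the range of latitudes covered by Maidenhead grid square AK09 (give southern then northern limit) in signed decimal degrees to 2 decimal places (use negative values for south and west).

19.00, 20.00

Field A=0, K=10: +0·20° lon, +10·10° lat → SW at lon -180°, lat 10°.
Square 0, 9: +0·2° lon, +9·1° lat → SW at lon -180°, lat 19°.
Cell spans 2° lon × 1° lat.
south 19.00, north 20.00.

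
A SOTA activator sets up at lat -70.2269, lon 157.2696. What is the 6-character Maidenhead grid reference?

Offset from 180°W / 90°S: lon 337.2696°, lat 19.7731°.
Field: 337.2696/20 → 16 → Q, 19.7731/10 → 1 → B; chars QB.
Square: 17.2696/2 → 8, 9.7731/1 → 9; chars 89.
Subsquare: 1.2696/0.0833333 → 15 → p, 0.7731/0.0416667 → 18 → s; chars ps.

QB89ps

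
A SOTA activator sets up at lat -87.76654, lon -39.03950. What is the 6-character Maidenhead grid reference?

HA02lf

Offset from 180°W / 90°S: lon 140.9605°, lat 2.2335°.
Field: 140.9605/20 → 7 → H, 2.2335/10 → 0 → A; chars HA.
Square: 0.9605/2 → 0, 2.2335/1 → 2; chars 02.
Subsquare: 0.9605/0.0833333 → 11 → l, 0.2335/0.0416667 → 5 → f; chars lf.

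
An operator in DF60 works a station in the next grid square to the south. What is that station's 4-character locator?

DE69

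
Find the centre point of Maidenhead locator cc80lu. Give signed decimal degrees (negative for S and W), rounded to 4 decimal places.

-69.1458, -123.0417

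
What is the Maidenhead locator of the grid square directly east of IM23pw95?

Longitude extended square 9; +1 → 10, wraps to 0, carry into subsquare.
Longitude subsquare p = 15; +1 → 16 = q.
The latitude characters are unchanged.

IM23qw05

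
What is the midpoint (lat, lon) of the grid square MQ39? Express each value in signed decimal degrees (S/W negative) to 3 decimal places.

Field M=12, Q=16: +12·20° lon, +16·10° lat → SW at lon 60°, lat 70°.
Square 3, 9: +3·2° lon, +9·1° lat → SW at lon 66°, lat 79°.
Cell spans 2° lon × 1° lat. Centre is SW corner plus half of each.
latitude 79.500, longitude 67.000.

79.500, 67.000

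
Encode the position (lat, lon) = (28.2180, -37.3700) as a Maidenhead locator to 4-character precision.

Shift to the Maidenhead origin (180°W, 90°S): lon 142.63, lat 118.22.
Field: 142.63/20 → 7 → H, 118.22/10 → 11 → L; chars HL.
Square: 2.63/2 → 1, 8.22/1 → 8; chars 18.

HL18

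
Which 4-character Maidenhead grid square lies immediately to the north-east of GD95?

HD06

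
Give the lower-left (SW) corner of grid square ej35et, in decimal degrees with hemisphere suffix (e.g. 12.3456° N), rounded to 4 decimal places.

Field E=4, J=9: +4·20° lon, +9·10° lat → SW at lon -100°, lat 0°.
Square 3, 5: +3·2° lon, +5·1° lat → SW at lon -94°, lat 5°.
Subsquare e=4, t=19: +4·0.0833333° lon, +19·0.0416667° lat → SW at lon -93.6667°, lat 5.79167°.
latitude 5.7917° N, longitude 93.6667° W.

5.7917° N, 93.6667° W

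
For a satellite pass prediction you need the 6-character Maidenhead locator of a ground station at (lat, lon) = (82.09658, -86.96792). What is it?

Offset from 180°W / 90°S: lon 93.0321°, lat 172.0966°.
Field: lon ⌊93.0321/20⌋ = 4 → E; lat ⌊172.0966/10⌋ = 17 → R.
Square: lon ⌊13.0321/2⌋ = 6; lat ⌊2.0966/1⌋ = 2.
Subsquare: lon ⌊1.0321/0.0833333⌋ = 12 → m; lat ⌊0.0966/0.0416667⌋ = 2 → c.

ER62mc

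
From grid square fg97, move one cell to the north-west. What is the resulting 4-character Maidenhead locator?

FG88

Longitude square 9; −1 → 8.
Latitude square 7; +1 → 8.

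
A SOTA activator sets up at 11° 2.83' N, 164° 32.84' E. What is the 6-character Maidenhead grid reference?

RK21gb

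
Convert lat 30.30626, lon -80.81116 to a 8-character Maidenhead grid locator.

Add 180° to longitude and 90° to latitude: 99.18884, 120.30626.
Field (20°×10°, letters A–R): lon ⌊99.18884/20⌋ = 4 → E; lat ⌊120.30626/10⌋ = 12 → M.
Square (2°×1°, digits 0–9): lon ⌊19.18884/2⌋ = 9; lat ⌊0.30626/1⌋ = 0.
Subsquare (5′×2.5′, letters a–x): lon ⌊1.18884/0.0833333⌋ = 14 → o; lat ⌊0.30626/0.0416667⌋ = 7 → h.
Extended square (30″×15″, digits 0–9): lon ⌊0.02217/0.00833333⌋ = 2; lat ⌊0.01459/0.00416667⌋ = 3.

EM90oh23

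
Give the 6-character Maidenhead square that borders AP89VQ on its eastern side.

AP89wq

Longitude subsquare v = 21; +1 → 22 = w.
The latitude characters are unchanged.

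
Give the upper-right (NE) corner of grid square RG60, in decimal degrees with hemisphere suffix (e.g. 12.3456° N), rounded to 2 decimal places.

29.00° S, 174.00° E

Field R=17, G=6: +17·20° lon, +6·10° lat → SW at lon 160°, lat -30°.
Square 6, 0: +6·2° lon, +0·1° lat → SW at lon 172°, lat -30°.
Cell spans 2° lon × 1° lat. NE corner is SW corner plus one full cell.
latitude 29.00° S, longitude 174.00° E.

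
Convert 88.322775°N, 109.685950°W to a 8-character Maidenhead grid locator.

Offset from 180°W / 90°S: lon 70.31405°, lat 178.32277°.
Field: 70.31405/20 → 3 → D, 178.32277/10 → 17 → R; chars DR.
Square: 10.31405/2 → 5, 8.32277/1 → 8; chars 58.
Subsquare: 0.31405/0.0833333 → 3 → d, 0.32277/0.0416667 → 7 → h; chars dh.
Extended square: 0.06405/0.00833333 → 7, 0.03111/0.00416667 → 7; chars 77.

DR58dh77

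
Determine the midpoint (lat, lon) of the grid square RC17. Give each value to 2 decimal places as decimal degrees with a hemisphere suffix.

62.50° S, 163.00° E

Field R=17, C=2: +17·20° lon, +2·10° lat → SW at lon 160°, lat -70°.
Square 1, 7: +1·2° lon, +7·1° lat → SW at lon 162°, lat -63°.
Cell spans 2° lon × 1° lat. Centre is SW corner plus half of each.
latitude 62.50° S, longitude 163.00° E.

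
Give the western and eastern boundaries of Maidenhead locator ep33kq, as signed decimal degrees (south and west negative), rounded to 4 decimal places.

Field E=4, P=15: +4·20° lon, +15·10° lat → SW at lon -100°, lat 60°.
Square 3, 3: +3·2° lon, +3·1° lat → SW at lon -94°, lat 63°.
Subsquare k=10, q=16: +10·0.0833333° lon, +16·0.0416667° lat → SW at lon -93.1667°, lat 63.6667°.
Cell spans 0.0833333° lon × 0.0416667° lat.
west -93.1667, east -93.0833.

-93.1667, -93.0833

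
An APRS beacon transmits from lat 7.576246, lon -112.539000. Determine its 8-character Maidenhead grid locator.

Offset from 180°W / 90°S: lon 67.46100°, lat 97.57625°.
Field: 67.46100/20 → 3 → D, 97.57625/10 → 9 → J; chars DJ.
Square: 7.46100/2 → 3, 7.57625/1 → 7; chars 37.
Subsquare: 1.46100/0.0833333 → 17 → r, 0.57625/0.0416667 → 13 → n; chars rn.
Extended square: 0.04433/0.00833333 → 5, 0.03458/0.00416667 → 8; chars 58.

DJ37rn58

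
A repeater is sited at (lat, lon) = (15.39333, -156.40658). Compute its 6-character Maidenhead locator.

BK15tj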